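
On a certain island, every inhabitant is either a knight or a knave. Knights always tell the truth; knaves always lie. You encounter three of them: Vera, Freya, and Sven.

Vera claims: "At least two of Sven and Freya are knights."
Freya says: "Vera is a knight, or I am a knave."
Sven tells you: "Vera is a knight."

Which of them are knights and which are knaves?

Consider Vera. Suppose Vera is a knave.
Then whichever role Freya has, Freya's statement has the wrong truth value — contradiction.
So Vera is a knight.
With that fixed, Freya's statement is true, so Freya is a knight.
With that fixed, Sven's statement is true, so Sven is a knight.

Vera: knight, Freya: knight, Sven: knight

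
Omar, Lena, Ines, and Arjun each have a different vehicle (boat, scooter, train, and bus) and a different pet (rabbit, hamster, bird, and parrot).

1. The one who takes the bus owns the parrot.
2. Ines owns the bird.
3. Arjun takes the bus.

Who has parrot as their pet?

With clues 1–2, Ines is impossible for the one with pet parrot.
With clues 1–3, Lena and Omar are impossible for the one with pet parrot.
That leaves Arjun.

Arjun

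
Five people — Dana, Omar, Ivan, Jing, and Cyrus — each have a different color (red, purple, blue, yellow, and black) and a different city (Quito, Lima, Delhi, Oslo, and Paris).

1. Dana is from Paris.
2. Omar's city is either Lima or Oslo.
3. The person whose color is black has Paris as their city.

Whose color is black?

With clues 1–3, Cyrus, Ivan, Jing, and Omar are impossible for the one with color black.
That leaves Dana.

Dana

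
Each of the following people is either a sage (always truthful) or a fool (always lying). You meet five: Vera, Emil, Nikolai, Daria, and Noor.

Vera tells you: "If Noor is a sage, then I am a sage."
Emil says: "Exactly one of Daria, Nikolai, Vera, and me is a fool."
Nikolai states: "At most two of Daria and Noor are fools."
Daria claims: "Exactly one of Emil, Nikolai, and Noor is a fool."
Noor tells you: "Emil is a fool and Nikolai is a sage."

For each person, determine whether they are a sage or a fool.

Regardless of anyone's role, Nikolai's statement is true, so Nikolai is a sage.
Consider Vera. Suppose Vera is a sage.
Then no assignment of the remaining roles makes every statement match its speaker's type — contradiction.
So Vera is a fool.
Consider Emil. Suppose Emil is a sage.
Then no assignment of the remaining roles makes every statement match its speaker's type — contradiction.
So Emil is a fool.
With that fixed, Noor's statement is true, so Noor is a sage.
With that fixed, Daria's statement is true, so Daria is a sage.

Vera: fool, Emil: fool, Nikolai: sage, Daria: sage, Noor: sage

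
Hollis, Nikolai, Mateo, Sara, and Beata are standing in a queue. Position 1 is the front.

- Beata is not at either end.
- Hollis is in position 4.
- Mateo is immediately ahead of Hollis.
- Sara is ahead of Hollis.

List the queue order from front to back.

From clue 1: Beata is in {2,3,4}.
From clues 1–2: Hollis → position 4.
From clues 1–3: Beata → position 2, Mateo → position 3.
From clues 1–4: Sara → position 1, Nikolai → position 5.

Sara, Beata, Mateo, Hollis, Nikolai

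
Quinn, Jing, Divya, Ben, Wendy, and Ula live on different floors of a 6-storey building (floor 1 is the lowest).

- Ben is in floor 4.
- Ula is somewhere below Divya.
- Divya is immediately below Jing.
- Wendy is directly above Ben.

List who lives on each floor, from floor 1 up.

From clue 1: Ben → floor 4.
From clues 1–2: Divya is in {2,3,5,6}.
From clues 1–3: Jing is in {3,6}.
From clues 1–4: Ula → floor 1, Divya → floor 2, Jing → floor 3, Wendy → floor 5, Quinn → floor 6.

Ula, Divya, Jing, Ben, Wendy, Quinn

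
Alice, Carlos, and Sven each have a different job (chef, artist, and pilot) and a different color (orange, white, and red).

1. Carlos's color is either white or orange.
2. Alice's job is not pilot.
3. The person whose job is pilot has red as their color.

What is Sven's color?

With clues 1–3, orange and white are impossible for Sven's color.
That leaves red.

red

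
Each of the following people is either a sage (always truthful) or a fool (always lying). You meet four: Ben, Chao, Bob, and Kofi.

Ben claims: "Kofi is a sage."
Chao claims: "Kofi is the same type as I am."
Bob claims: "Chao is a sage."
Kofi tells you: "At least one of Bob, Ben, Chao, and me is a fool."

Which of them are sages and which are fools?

Ben: sage, Chao: fool, Bob: fool, Kofi: sage

Consider Ben. Suppose Ben is a fool.
Then no assignment of the remaining roles makes every statement match its speaker's type — contradiction.
So Ben is a sage.
Consider Chao. Suppose Chao is a sage.
Then no assignment of the remaining roles makes every statement match its speaker's type — contradiction.
So Chao is a fool.
With that fixed, Bob's statement is false, so Bob is a fool.
With that fixed, Kofi's statement is true, so Kofi is a sage.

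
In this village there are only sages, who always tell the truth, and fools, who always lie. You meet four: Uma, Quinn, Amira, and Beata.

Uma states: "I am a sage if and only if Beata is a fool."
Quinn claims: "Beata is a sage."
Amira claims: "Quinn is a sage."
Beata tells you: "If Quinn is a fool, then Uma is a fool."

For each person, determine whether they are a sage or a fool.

Consider Uma. Suppose Uma is a fool.
Then no assignment of the remaining roles makes every statement match its speaker's type — contradiction.
So Uma is a sage.
Consider Quinn. Suppose Quinn is a sage.
Then no assignment of the remaining roles makes every statement match its speaker's type — contradiction.
So Quinn is a fool.
With that fixed, Amira's statement is false, so Amira is a fool.
With that fixed, Beata's statement is false, so Beata is a fool.

Uma: sage, Quinn: fool, Amira: fool, Beata: fool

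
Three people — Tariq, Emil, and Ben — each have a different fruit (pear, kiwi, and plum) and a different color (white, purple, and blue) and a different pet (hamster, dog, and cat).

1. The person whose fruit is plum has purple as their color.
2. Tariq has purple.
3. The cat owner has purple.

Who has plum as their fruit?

With clues 1–2, Ben and Emil are impossible for the one with fruit plum.
That leaves Tariq.

Tariq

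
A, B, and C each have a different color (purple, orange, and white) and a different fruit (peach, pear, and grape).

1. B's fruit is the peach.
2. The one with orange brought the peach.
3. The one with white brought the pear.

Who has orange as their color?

With clues 1–2, A and C are impossible for the one with color orange.
That leaves B.

B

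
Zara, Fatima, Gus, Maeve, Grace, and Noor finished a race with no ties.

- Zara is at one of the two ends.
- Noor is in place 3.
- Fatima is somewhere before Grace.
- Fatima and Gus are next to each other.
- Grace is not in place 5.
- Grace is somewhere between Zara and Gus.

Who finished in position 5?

Maeve

With clue 1, Zara is ruled out for place 5.
With clues 1–2, Noor is ruled out for place 5.
With clues 1–5, Grace is ruled out for place 5.
With clues 1–6, Fatima and Gus are ruled out for place 5.
So place 5 is Maeve.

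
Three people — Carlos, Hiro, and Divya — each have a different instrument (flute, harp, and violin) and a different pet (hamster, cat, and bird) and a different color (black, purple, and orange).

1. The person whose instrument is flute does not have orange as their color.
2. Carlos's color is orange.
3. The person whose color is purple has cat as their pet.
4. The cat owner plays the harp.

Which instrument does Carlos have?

With clues 1–2, flute is impossible for Carlos's instrument.
With clues 1–4, harp is impossible for Carlos's instrument.
That leaves violin.

violin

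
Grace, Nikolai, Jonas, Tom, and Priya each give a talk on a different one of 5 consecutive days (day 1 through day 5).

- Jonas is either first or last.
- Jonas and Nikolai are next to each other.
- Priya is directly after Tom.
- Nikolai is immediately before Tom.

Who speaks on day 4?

Priya

With clue 1, Jonas is ruled out for day 4.
With clues 1–3, Grace is ruled out for day 4.
With clues 1–4, Nikolai and Tom are ruled out for day 4.
So day 4 is Priya.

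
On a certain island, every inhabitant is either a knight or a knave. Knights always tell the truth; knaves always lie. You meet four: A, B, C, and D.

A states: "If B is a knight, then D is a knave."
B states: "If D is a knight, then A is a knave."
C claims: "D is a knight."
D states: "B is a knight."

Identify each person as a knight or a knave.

A: knave, B: knight, C: knight, D: knight

Consider A. Suppose A is a knight.
Then no assignment of the remaining roles makes every statement match its speaker's type — contradiction.
So A is a knave.
With that fixed, B's statement is true, so B is a knight.
With that fixed, D's statement is true, so D is a knight.
With that fixed, C's statement is true, so C is a knight.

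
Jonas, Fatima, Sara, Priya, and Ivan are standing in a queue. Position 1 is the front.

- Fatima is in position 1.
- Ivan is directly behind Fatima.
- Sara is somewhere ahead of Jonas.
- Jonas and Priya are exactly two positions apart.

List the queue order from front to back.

Fatima, Ivan, Priya, Sara, Jonas

From clue 1: Fatima → position 1.
From clues 1–2: Ivan → position 2.
From clues 1–3: Jonas is in {4,5}.
From clues 1–4: Priya → position 3, Sara → position 4, Jonas → position 5.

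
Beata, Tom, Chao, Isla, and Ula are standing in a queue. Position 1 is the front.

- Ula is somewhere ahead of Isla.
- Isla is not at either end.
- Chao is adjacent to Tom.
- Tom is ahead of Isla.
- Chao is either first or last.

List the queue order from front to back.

From clue 1: Isla is in {2,3,4,5}.
From clues 1–2: Isla is in {2,3,4}.
From clues 1–4: Isla → position 4, Beata → position 5.
From clues 1–5: Chao → position 1, Tom → position 2, Ula → position 3.

Chao, Tom, Ula, Isla, Beata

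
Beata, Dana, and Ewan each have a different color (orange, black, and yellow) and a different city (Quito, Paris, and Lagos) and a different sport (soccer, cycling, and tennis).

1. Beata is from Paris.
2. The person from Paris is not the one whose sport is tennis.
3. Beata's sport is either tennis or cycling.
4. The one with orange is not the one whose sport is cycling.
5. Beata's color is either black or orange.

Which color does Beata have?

With clues 1–4, orange is impossible for Beata's color.
With clues 1–5, yellow is impossible for Beata's color.
That leaves black.

black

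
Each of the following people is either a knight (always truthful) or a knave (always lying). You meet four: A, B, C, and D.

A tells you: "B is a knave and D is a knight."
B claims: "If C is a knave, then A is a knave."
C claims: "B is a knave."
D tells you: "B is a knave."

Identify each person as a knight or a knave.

Consider A. Suppose A is a knight.
Then no assignment of the remaining roles makes every statement match its speaker's type — contradiction.
So A is a knave.
With that fixed, B's statement is true, so B is a knight.
With that fixed, C's statement is false, so C is a knave.
With that fixed, D's statement is false, so D is a knave.

A: knave, B: knight, C: knave, D: knave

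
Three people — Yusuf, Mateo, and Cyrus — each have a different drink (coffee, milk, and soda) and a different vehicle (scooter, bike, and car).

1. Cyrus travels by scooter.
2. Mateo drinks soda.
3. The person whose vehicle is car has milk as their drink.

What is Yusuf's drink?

milk

With clues 1–2, soda is impossible for Yusuf's drink.
With clues 1–3, coffee is impossible for Yusuf's drink.
That leaves milk.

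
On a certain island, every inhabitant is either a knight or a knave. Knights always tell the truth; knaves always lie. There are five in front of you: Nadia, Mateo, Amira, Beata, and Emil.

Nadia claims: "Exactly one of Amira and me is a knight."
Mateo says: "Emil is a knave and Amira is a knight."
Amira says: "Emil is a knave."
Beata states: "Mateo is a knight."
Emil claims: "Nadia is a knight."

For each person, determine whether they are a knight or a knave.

Consider Nadia. Suppose Nadia is a knave.
Then no assignment of the remaining roles makes every statement match its speaker's type — contradiction.
So Nadia is a knight.
With that fixed, Emil's statement is true, so Emil is a knight.
With that fixed, Mateo's statement is false, so Mateo is a knave.
With that fixed, Amira's statement is false, so Amira is a knave.
With that fixed, Beata's statement is false, so Beata is a knave.

Nadia: knight, Mateo: knave, Amira: knave, Beata: knave, Emil: knight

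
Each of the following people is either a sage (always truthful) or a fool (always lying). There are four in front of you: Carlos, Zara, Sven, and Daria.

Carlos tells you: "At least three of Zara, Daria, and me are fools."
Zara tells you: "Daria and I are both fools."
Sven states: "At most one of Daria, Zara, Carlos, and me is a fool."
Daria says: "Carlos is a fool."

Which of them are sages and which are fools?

Carlos: fool, Zara: fool, Sven: fool, Daria: sage

Consider Carlos. Suppose Carlos is a sage.
Then Carlos's own statement would have to be true, but it can't be — contradiction.
So Carlos is a fool.
With that fixed, Daria's statement is true, so Daria is a sage.
With that fixed, Zara's statement is false, so Zara is a fool.
With that fixed, Sven's statement is false, so Sven is a fool.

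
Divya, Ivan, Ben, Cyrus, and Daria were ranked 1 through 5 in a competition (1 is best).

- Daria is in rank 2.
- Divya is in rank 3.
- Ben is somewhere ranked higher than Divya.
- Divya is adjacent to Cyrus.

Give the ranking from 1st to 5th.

Ben, Daria, Divya, Cyrus, Ivan

From clue 1: Daria → rank 2.
From clues 1–2: Divya → rank 3.
From clues 1–3: Ben → rank 1.
From clues 1–4: Cyrus → rank 4, Ivan → rank 5.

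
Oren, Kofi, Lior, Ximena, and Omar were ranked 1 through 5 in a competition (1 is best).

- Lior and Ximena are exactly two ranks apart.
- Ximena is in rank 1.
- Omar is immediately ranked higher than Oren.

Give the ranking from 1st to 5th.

From clues 1–2: Ximena → rank 1, Lior → rank 3.
From clues 1–3: Kofi → rank 2, Omar → rank 4, Oren → rank 5.

Ximena, Kofi, Lior, Omar, Oren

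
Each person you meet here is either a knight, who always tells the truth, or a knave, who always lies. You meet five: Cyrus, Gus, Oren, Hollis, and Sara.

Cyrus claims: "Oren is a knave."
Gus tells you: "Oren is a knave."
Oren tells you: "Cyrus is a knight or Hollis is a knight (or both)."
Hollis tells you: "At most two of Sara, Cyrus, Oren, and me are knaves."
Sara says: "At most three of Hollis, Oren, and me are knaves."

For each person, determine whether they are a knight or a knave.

Cyrus: knave, Gus: knave, Oren: knight, Hollis: knight, Sara: knight

Regardless of anyone's role, Sara's statement is true, so Sara is a knight.
Consider Cyrus. Suppose Cyrus is a knight.
Then no assignment of the remaining roles makes every statement match its speaker's type — contradiction.
So Cyrus is a knave.
Consider Gus. Suppose Gus is a knight.
Then no assignment of the remaining roles makes every statement match its speaker's type — contradiction.
So Gus is a knave.
Consider Oren. Suppose Oren is a knave.
Then Cyrus's statement comes out true, contradicting Cyrus being a knave.
So Oren is a knight.
With that fixed, Hollis's statement is true, so Hollis is a knight.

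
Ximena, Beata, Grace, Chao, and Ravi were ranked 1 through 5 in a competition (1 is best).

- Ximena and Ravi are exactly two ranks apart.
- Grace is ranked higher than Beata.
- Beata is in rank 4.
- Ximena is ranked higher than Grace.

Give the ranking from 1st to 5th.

Ximena, Grace, Ravi, Beata, Chao

From clues 1–2: Beata is in {2,3,4,5}.
From clues 1–3: Beata → rank 4.
From clues 1–4: Ximena → rank 1, Grace → rank 2, Ravi → rank 3, Chao → rank 5.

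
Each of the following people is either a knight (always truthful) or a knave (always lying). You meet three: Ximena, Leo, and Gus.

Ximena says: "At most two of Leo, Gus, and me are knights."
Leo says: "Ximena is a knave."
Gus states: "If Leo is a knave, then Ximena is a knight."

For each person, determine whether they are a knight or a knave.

Consider Ximena. Suppose Ximena is a knave.
Then Ximena's own statement would have to be false, but it can't be — contradiction.
So Ximena is a knight.
With that fixed, Leo's statement is false, so Leo is a knave.
With that fixed, Gus's statement is true, so Gus is a knight.

Ximena: knight, Leo: knave, Gus: knight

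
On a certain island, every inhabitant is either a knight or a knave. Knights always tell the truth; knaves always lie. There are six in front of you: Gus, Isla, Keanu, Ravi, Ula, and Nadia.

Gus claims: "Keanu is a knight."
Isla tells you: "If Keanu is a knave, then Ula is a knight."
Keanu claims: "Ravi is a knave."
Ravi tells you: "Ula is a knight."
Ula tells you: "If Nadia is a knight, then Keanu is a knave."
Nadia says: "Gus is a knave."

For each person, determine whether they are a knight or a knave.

Gus: knave, Isla: knight, Keanu: knave, Ravi: knight, Ula: knight, Nadia: knight

Consider Gus. Suppose Gus is a knight.
Then no assignment of the remaining roles makes every statement match its speaker's type — contradiction.
So Gus is a knave.
With that fixed, Nadia's statement is true, so Nadia is a knight.
Consider Isla. Suppose Isla is a knave.
Then no assignment of the remaining roles makes every statement match its speaker's type — contradiction.
So Isla is a knight.
Consider Keanu. Suppose Keanu is a knight.
Then Gus's statement comes out true, contradicting Gus being a knave.
So Keanu is a knave.
With that fixed, Ula's statement is true, so Ula is a knight.
With that fixed, Ravi's statement is true, so Ravi is a knight.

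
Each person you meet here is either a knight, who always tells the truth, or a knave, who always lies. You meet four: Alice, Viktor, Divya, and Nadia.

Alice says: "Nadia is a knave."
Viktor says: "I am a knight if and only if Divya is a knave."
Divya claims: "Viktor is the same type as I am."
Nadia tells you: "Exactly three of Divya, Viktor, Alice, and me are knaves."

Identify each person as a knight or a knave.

Alice: knight, Viktor: knight, Divya: knave, Nadia: knave

Consider Alice. Suppose Alice is a knave.
Then no assignment of the remaining roles makes every statement match its speaker's type — contradiction.
So Alice is a knight.
Consider Viktor. Suppose Viktor is a knave.
Then whichever role Divya has, Divya's statement has the wrong truth value — contradiction.
So Viktor is a knight.
With that fixed, Nadia's statement is false, so Nadia is a knave.
Consider Divya. Suppose Divya is a knight.
Then Viktor's statement comes out false, contradicting Viktor being a knight.
So Divya is a knave.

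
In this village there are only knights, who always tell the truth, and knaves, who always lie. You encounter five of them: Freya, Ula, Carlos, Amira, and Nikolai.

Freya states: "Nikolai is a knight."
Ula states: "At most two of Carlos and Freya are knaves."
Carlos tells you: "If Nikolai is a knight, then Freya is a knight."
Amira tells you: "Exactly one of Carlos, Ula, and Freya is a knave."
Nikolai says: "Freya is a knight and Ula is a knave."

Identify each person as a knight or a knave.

Regardless of anyone's role, Ula's statement is true, so Ula is a knight.
With that fixed, Nikolai's statement is false, so Nikolai is a knave.
With that fixed, Freya's statement is false, so Freya is a knave.
With that fixed, Carlos's statement is true, so Carlos is a knight.
With that fixed, Amira's statement is true, so Amira is a knight.

Freya: knave, Ula: knight, Carlos: knight, Amira: knight, Nikolai: knave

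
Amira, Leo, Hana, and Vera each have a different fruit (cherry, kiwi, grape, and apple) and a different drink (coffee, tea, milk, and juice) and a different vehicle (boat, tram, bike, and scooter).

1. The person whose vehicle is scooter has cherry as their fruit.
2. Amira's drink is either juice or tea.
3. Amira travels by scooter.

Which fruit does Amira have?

With clues 1–3, apple, grape, and kiwi are impossible for Amira's fruit.
That leaves cherry.

cherry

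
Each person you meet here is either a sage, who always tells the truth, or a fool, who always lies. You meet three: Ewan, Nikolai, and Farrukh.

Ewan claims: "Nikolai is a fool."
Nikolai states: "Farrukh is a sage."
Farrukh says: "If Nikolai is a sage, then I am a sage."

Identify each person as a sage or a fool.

Consider Ewan. Suppose Ewan is a sage.
Then no assignment of the remaining roles makes every statement match its speaker's type — contradiction.
So Ewan is a fool.
Consider Nikolai. Suppose Nikolai is a fool.
Then Ewan's statement comes out true, contradicting Ewan being a fool.
So Nikolai is a sage.
Consider Farrukh. Suppose Farrukh is a fool.
Then Nikolai's statement comes out false, contradicting Nikolai being a sage.
So Farrukh is a sage.

Ewan: fool, Nikolai: sage, Farrukh: sage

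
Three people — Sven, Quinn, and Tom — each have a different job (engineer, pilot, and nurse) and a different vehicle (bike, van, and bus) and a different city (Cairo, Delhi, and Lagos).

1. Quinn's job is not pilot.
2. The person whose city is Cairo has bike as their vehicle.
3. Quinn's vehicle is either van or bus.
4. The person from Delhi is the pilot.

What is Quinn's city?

With clues 1–3, Cairo is impossible for Quinn's city.
With clues 1–4, Delhi is impossible for Quinn's city.
That leaves Lagos.

Lagos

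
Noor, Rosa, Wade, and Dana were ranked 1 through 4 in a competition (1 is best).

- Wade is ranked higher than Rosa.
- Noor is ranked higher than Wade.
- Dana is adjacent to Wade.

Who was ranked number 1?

Noor

With clue 1, Rosa is ruled out for rank 1.
With clues 1–2, Wade is ruled out for rank 1.
With clues 1–3, Dana is ruled out for rank 1.
So rank 1 is Noor.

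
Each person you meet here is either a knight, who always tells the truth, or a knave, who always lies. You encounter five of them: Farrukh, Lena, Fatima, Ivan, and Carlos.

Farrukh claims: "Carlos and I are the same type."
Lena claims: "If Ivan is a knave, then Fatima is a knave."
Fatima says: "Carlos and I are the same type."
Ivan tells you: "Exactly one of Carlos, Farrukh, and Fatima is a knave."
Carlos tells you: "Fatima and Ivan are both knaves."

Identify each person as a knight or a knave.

Farrukh: knave, Lena: knight, Fatima: knave, Ivan: knave, Carlos: knight

Consider Farrukh. Suppose Farrukh is a knight.
Then no assignment of the remaining roles makes every statement match its speaker's type — contradiction.
So Farrukh is a knave.
Consider Lena. Suppose Lena is a knave.
Then no assignment of the remaining roles makes every statement match its speaker's type — contradiction.
So Lena is a knight.
Consider Fatima. Suppose Fatima is a knight.
Then no assignment of the remaining roles makes every statement match its speaker's type — contradiction.
So Fatima is a knave.
With that fixed, Ivan's statement is false, so Ivan is a knave.
With that fixed, Carlos's statement is true, so Carlos is a knight.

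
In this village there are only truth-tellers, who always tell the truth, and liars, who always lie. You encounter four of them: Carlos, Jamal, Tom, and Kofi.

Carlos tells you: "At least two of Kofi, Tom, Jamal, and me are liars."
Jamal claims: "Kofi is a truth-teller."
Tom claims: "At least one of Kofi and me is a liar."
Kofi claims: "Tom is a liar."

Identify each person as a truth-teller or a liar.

Carlos: truth-teller, Jamal: liar, Tom: truth-teller, Kofi: liar

Consider Carlos. Suppose Carlos is a liar.
Then no assignment of the remaining roles makes every statement match its speaker's type — contradiction.
So Carlos is a truth-teller.
Consider Jamal. Suppose Jamal is a truth-teller.
Then no assignment of the remaining roles makes every statement match its speaker's type — contradiction.
So Jamal is a liar.
Consider Tom. Suppose Tom is a liar.
Then Tom's own statement would have to be false, but it can't be — contradiction.
So Tom is a truth-teller.
With that fixed, Kofi's statement is false, so Kofi is a liar.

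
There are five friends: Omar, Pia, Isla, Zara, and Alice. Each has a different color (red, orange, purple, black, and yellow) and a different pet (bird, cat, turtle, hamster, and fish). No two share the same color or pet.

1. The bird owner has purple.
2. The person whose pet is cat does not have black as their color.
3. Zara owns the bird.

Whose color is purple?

Zara

With clues 1–3, Alice, Isla, Omar, and Pia are impossible for the one with color purple.
That leaves Zara.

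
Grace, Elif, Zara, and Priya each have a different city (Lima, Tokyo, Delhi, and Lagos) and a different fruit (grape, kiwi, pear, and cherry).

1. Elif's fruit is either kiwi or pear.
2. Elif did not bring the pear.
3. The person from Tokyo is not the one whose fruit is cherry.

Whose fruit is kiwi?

Elif

With clues 1–2, Grace, Priya, and Zara are impossible for the one with fruit kiwi.
That leaves Elif.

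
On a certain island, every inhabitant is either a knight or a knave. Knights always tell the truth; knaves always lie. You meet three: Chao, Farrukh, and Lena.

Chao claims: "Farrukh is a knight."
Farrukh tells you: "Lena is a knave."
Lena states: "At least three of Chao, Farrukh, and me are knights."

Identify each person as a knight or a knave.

Chao: knight, Farrukh: knight, Lena: knave

Consider Chao. Suppose Chao is a knave.
Then no assignment of the remaining roles makes every statement match its speaker's type — contradiction.
So Chao is a knight.
Consider Farrukh. Suppose Farrukh is a knave.
Then Chao's statement comes out false, contradicting Chao being a knight.
So Farrukh is a knight.
Consider Lena. Suppose Lena is a knight.
Then Farrukh's statement comes out false, contradicting Farrukh being a knight.
So Lena is a knave.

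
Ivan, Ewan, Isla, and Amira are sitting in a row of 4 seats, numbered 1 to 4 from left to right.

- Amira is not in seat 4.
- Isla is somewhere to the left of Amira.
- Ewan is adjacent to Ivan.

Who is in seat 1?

With clues 1–2, Amira is ruled out for seat 1.
With clues 1–3, Ewan and Ivan are ruled out for seat 1.
So seat 1 is Isla.

Isla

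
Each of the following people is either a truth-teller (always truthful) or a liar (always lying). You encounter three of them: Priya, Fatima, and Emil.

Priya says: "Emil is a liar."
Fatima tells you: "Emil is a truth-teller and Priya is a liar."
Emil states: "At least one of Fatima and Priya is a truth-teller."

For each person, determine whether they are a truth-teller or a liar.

Priya: liar, Fatima: truth-teller, Emil: truth-teller

Consider Priya. Suppose Priya is a truth-teller.
Then no assignment of the remaining roles makes every statement match its speaker's type — contradiction.
So Priya is a liar.
Consider Fatima. Suppose Fatima is a liar.
Then no assignment of the remaining roles makes every statement match its speaker's type — contradiction.
So Fatima is a truth-teller.
With that fixed, Emil's statement is true, so Emil is a truth-teller.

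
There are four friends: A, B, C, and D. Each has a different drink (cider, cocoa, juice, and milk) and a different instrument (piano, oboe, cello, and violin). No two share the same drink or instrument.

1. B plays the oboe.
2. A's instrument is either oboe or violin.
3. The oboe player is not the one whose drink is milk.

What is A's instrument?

violin

Clue 1 rules out oboe for A's instrument.
With clues 1–2, cello and piano are impossible for A's instrument.
That leaves violin.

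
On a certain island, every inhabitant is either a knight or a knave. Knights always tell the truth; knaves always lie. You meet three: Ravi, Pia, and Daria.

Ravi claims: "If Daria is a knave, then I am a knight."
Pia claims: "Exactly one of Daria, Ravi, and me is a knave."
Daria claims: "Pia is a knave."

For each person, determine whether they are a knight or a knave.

Ravi: knight, Pia: knight, Daria: knave

Consider Ravi. Suppose Ravi is a knave.
Then no assignment of the remaining roles makes every statement match its speaker's type — contradiction.
So Ravi is a knight.
Consider Pia. Suppose Pia is a knave.
Then no assignment of the remaining roles makes every statement match its speaker's type — contradiction.
So Pia is a knight.
With that fixed, Daria's statement is false, so Daria is a knave.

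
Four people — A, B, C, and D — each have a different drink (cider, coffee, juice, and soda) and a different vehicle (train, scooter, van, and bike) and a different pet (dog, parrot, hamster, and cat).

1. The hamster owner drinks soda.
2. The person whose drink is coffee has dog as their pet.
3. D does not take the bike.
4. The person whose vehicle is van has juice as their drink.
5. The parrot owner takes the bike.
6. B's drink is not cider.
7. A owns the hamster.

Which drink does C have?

cider

With clues 1–7, coffee, juice, and soda are impossible for C's drink.
That leaves cider.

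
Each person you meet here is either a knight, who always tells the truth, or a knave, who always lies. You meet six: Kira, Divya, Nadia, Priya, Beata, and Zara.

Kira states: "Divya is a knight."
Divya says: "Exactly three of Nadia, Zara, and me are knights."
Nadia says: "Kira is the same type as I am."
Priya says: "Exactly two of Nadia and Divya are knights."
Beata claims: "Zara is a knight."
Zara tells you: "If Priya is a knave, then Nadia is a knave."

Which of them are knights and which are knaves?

Consider Kira. Suppose Kira is a knave.
Then whichever role Nadia has, Nadia's statement has the wrong truth value — contradiction.
So Kira is a knight.
Consider Divya. Suppose Divya is a knave.
Then Kira's statement comes out false, contradicting Kira being a knight.
So Divya is a knight.
Consider Nadia. Suppose Nadia is a knave.
Then Divya's statement comes out false, contradicting Divya being a knight.
So Nadia is a knight.
With that fixed, Priya's statement is true, so Priya is a knight.
With that fixed, Zara's statement is true, so Zara is a knight.
With that fixed, Beata's statement is true, so Beata is a knight.

Kira: knight, Divya: knight, Nadia: knight, Priya: knight, Beata: knight, Zara: knight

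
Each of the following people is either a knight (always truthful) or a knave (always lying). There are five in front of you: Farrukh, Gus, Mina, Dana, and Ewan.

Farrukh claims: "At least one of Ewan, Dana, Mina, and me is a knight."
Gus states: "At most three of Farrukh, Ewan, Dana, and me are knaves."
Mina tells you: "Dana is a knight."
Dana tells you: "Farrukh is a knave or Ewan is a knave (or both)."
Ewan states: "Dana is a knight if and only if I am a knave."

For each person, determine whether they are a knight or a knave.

Consider Farrukh. Suppose Farrukh is a knave.
Then no assignment of the remaining roles makes every statement match its speaker's type — contradiction.
So Farrukh is a knight.
With that fixed, Gus's statement is true, so Gus is a knight.
Consider Mina. Suppose Mina is a knight.
Then no assignment of the remaining roles makes every statement match its speaker's type — contradiction.
So Mina is a knave.
Consider Dana. Suppose Dana is a knight.
Then Mina's statement comes out true, contradicting Mina being a knave.
So Dana is a knave.
Consider Ewan. Suppose Ewan is a knave.
Then Dana's statement comes out true, contradicting Dana being a knave.
So Ewan is a knight.

Farrukh: knight, Gus: knight, Mina: knave, Dana: knave, Ewan: knight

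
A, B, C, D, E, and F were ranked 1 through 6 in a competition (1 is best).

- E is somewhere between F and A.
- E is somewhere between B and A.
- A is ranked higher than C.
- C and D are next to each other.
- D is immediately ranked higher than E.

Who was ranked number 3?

D

With clues 1–3, A is ruled out for rank 3.
With clues 1–5, B, C, E, and F are ruled out for rank 3.
So rank 3 is D.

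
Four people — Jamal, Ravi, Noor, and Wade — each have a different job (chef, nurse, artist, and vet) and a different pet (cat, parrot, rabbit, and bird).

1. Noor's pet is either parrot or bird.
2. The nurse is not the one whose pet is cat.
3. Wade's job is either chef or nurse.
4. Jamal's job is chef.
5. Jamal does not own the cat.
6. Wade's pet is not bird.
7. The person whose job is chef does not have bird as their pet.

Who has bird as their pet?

Noor

With clues 1–5, Ravi is impossible for the one with pet bird.
With clues 1–6, Wade is impossible for the one with pet bird.
With clues 1–7, Jamal is impossible for the one with pet bird.
That leaves Noor.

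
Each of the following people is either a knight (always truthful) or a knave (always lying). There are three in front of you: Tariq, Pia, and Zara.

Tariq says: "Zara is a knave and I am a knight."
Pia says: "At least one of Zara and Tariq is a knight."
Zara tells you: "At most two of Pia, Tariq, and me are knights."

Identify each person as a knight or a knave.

Consider Tariq. Suppose Tariq is a knight.
Then no assignment of the remaining roles makes every statement match its speaker's type — contradiction.
So Tariq is a knave.
With that fixed, Zara's statement is true, so Zara is a knight.
With that fixed, Pia's statement is true, so Pia is a knight.

Tariq: knave, Pia: knight, Zara: knight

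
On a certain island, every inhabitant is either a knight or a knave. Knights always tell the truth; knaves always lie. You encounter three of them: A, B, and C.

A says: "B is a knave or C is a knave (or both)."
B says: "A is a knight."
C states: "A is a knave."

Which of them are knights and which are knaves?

Consider A. Suppose A is a knave.
Then no assignment of the remaining roles makes every statement match its speaker's type — contradiction.
So A is a knight.
With that fixed, B's statement is true, so B is a knight.
With that fixed, C's statement is false, so C is a knave.

A: knight, B: knight, C: knave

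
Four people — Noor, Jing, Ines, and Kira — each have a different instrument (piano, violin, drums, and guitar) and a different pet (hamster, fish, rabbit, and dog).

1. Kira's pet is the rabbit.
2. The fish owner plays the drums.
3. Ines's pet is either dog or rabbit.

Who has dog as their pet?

Clue 1 rules out Kira for the one with pet dog.
With clues 1–3, Jing and Noor are impossible for the one with pet dog.
That leaves Ines.

Ines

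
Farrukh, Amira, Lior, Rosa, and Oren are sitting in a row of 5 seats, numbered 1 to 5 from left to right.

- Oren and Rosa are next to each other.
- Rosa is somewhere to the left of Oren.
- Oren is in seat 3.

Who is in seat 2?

Rosa

With clues 1–3, Amira, Farrukh, Lior, and Oren are ruled out for seat 2.
So seat 2 is Rosa.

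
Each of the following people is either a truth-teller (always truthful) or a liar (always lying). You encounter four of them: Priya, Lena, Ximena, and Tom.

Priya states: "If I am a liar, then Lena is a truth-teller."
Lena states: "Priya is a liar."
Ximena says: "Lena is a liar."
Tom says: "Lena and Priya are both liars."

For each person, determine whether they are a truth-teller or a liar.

Consider Priya. Suppose Priya is a liar.
Then no assignment of the remaining roles makes every statement match its speaker's type — contradiction.
So Priya is a truth-teller.
With that fixed, Lena's statement is false, so Lena is a liar.
With that fixed, Ximena's statement is true, so Ximena is a truth-teller.
With that fixed, Tom's statement is false, so Tom is a liar.

Priya: truth-teller, Lena: liar, Ximena: truth-teller, Tom: liar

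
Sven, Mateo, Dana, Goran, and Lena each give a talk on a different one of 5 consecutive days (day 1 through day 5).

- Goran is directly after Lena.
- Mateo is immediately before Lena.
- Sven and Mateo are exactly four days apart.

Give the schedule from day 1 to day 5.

From clue 1: Goran is in {2,3,4,5}.
From clues 1–2: Mateo is in {1,2,3}.
From clues 1–3: Mateo → day 1, Lena → day 2, Goran → day 3, Dana → day 4, Sven → day 5.

Mateo, Lena, Goran, Dana, Sven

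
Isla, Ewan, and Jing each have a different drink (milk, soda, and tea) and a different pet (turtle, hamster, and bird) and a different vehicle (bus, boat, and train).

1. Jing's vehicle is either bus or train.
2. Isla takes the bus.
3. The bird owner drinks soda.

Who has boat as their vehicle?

Ewan

Clue 1 rules out Jing for the one with vehicle boat.
With clues 1–2, Isla is impossible for the one with vehicle boat.
That leaves Ewan.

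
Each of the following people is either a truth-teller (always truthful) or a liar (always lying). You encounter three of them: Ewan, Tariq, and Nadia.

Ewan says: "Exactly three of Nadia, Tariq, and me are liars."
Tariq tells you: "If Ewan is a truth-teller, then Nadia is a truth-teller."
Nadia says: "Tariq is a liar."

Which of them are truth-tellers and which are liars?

Ewan: liar, Tariq: truth-teller, Nadia: liar

Consider Ewan. Suppose Ewan is a truth-teller.
Then Ewan's own statement would have to be true, but it can't be — contradiction.
So Ewan is a liar.
With that fixed, Tariq's statement is true, so Tariq is a truth-teller.
With that fixed, Nadia's statement is false, so Nadia is a liar.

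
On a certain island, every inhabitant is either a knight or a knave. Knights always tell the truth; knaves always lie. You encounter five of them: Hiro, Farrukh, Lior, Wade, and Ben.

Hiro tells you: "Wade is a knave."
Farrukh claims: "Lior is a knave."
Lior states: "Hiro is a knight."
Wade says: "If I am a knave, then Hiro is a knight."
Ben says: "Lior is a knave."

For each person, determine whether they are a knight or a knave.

Hiro: knave, Farrukh: knight, Lior: knave, Wade: knight, Ben: knight

Consider Hiro. Suppose Hiro is a knight.
Then no assignment of the remaining roles makes every statement match its speaker's type — contradiction.
So Hiro is a knave.
With that fixed, Lior's statement is false, so Lior is a knave.
With that fixed, Ben's statement is true, so Ben is a knight.
With that fixed, Farrukh's statement is true, so Farrukh is a knight.
Consider Wade. Suppose Wade is a knave.
Then Hiro's statement comes out true, contradicting Hiro being a knave.
So Wade is a knight.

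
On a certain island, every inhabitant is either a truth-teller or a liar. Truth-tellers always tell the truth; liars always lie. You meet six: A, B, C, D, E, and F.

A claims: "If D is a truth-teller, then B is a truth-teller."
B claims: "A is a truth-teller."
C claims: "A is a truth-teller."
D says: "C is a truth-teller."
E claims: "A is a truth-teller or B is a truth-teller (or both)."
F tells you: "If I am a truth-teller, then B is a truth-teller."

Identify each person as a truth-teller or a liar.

A: truth-teller, B: truth-teller, C: truth-teller, D: truth-teller, E: truth-teller, F: truth-teller

Consider A. Suppose A is a liar.
Then no assignment of the remaining roles makes every statement match its speaker's type — contradiction.
So A is a truth-teller.
With that fixed, B's statement is true, so B is a truth-teller.
With that fixed, C's statement is true, so C is a truth-teller.
With that fixed, D's statement is true, so D is a truth-teller.
With that fixed, E's statement is true, so E is a truth-teller.
With that fixed, F's statement is true, so F is a truth-teller.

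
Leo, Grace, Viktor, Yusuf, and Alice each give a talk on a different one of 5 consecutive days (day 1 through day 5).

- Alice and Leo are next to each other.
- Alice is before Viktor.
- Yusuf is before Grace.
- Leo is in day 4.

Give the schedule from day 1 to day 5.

From clues 1–2: Viktor is in {3,4,5}.
From clues 1–3: Grace is in {2,4,5}.
From clues 1–4: Yusuf → day 1, Grace → day 2, Alice → day 3, Leo → day 4, Viktor → day 5.

Yusuf, Grace, Alice, Leo, Viktor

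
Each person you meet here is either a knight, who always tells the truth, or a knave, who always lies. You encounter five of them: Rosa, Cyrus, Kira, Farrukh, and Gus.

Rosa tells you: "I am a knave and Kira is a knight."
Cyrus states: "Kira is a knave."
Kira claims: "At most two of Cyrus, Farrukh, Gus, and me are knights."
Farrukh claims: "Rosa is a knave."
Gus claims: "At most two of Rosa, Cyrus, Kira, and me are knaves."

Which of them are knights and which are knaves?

Rosa: knave, Cyrus: knight, Kira: knave, Farrukh: knight, Gus: knight

Consider Rosa. Suppose Rosa is a knight.
Then Rosa's own statement would have to be true, but it can't be — contradiction.
So Rosa is a knave.
With that fixed, Farrukh's statement is true, so Farrukh is a knight.
Consider Cyrus. Suppose Cyrus is a knave.
Then no assignment of the remaining roles makes every statement match its speaker's type — contradiction.
So Cyrus is a knight.
Consider Kira. Suppose Kira is a knight.
Then Rosa's statement comes out true, contradicting Rosa being a knave.
So Kira is a knave.
Consider Gus. Suppose Gus is a knave.
Then Kira's statement comes out true, contradicting Kira being a knave.
So Gus is a knight.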